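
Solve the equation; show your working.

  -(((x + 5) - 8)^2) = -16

Step 1. [-(((x + 5) - 8)^2) = -16] LHS negated; negate both sides. So neg: ((x + 5) - 8)^2 = 16.
Step 2. [((x + 5) - 8)^2 = 16] √ both sides: 16 ≥ 0 gives two branches, so sqrt: (x + 5) - 8 = 4 or -4.
Step 3. [(x + 5) - 8 = 4 or -4] -8 is outermost — add 8 both sides. So sub: x + 5 = 12 or 4.
Step 4. [x + 5 = 12 or 4] peel the +5: subtract 5 from each side. So sub: x = 7 or -1.

Answer: x ∈ {-1, 7}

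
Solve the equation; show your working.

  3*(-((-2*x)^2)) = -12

Step 1. [3*(-((-2*x)^2)) = -12] 3·(inner) — divide through by 3, so div: -((-2*x)^2) = -4.
Step 2. [-((-2*x)^2) = -4] LHS negated; negate both sides, so neg: (-2*x)^2 = 4.
Step 3. [(-2*x)^2 = 4] √ both sides: 4 ≥ 0 gives two branches. So sqrt: -2*x = 2 or -2.
Step 4. [-2*x = 2 or -2] LHS = -2·(…); ÷-2 both sides ⇒ div: x = -1 or 1.

Answer: x ∈ {-1, 1}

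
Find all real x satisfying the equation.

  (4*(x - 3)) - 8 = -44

Step 1. [(4*(x - 3)) - 8 = -44] common factor 4 (LHS and -44) — divide through, so factor: (x - 3) - 2 = -11.
Step 2. [(x - 3) - 2 = -11] the outer -2 inverts by adding 2. So sub: x - 3 = -9.
Step 3. [x - 3 = -9] add 3: x sits inside (… - 3), so sub: x = -6.

Answer: x ∈ {-6}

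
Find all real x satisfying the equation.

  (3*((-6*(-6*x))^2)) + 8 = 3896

Step 1. [(3*((-6*(-6*x))^2)) + 8 = 3896] subtract 8: x sits inside (… + 8) ⇒ sub: 3*((-6*(-6*x))^2) = 3888.
Step 2. [3*((-6*(-6*x))^2) = 3888] divide by the outer 3 ⇒ div: (-6*(-6*x))^2 = 1296.
Step 3. [(-6*(-6*x))^2 = 1296] LHS squared, RHS 1296 ≥ 0: apply √ (±). So sqrt: -6*(-6*x) = 36 or -36.
Step 4. [-6*(-6*x) = 36 or -36] -6 out front; divide by -6. So div: -6*x = -6 or 6.
Step 5. [-6*x = -6 or 6] divide by the outer -6 ⇒ div: x = 1 or -1.

Answer: x ∈ {-1, 1}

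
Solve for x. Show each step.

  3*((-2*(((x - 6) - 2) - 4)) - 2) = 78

Step 1. [3*((-2*(((x - 6) - 2) - 4)) - 2) = 78] leading coefficient 3: divide by 3. So div: (-2*(((x - 6) - 2) - 4)) - 2 = 26.
Step 2. [(-2*(((x - 6) - 2) - 4)) - 2 = 26] the outer -2 inverts by adding 2, so sub: -2*(((x - 6) - 2) - 4) = 28.
Step 3. [-2*(((x - 6) - 2) - 4) = 28] divide by the outer -2, so div: ((x - 6) - 2) - 4 = -14.
Step 4. [((x - 6) - 2) - 4 = -14] the outer -4 inverts by adding 4, so sub: (x - 6) - 2 = -10.
Step 5. [(x - 6) - 2 = -10] -2 is outermost — add 2 both sides ⇒ sub: x - 6 = -8.
Step 6. [x - 6 = -8] peel the -6: add 6 from each side, so sub: x = -2.

Answer: x ∈ {-2}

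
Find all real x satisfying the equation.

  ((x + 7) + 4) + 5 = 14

Step 1. [((x + 7) + 4) + 5 = 14] the outer +5 inverts by subtracting 5 ⇒ sub: (x + 7) + 4 = 9.
Step 2. [(x + 7) + 4 = 9] subtract 4: x sits inside (… + 4), so sub: x + 7 = 5.
Step 3. [x + 7 = 5] peel the +7: subtract 7 from each side. So sub: x = -2.

Answer: x ∈ {-2}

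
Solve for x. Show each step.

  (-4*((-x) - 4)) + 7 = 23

Step 1. [(-4*((-x) - 4)) + 7 = 23] subtract 7: x sits inside (… + 7) ⇒ sub: -4*((-x) - 4) = 16.
Step 2. [-4*((-x) - 4) = 16] leading coefficient -4: divide by -4 ⇒ div: (-x) - 4 = -4.
Step 3. [(-x) - 4 = -4] 4 comes off first (add 4), so sub: -x = 0.
Step 4. [-x = 0] leading − — multiply by −1 ⇒ neg: x = 0.

Answer: x ∈ {0}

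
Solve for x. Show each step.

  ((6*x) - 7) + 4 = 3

Step 1. [((6*x) - 7) + 4 = 3] peel the +4: subtract 4 from each side, so sub: (6*x) - 7 = -1.
Step 2. [(6*x) - 7 = -1] -7 is outermost — add 7 both sides. So sub: 6*x = 6.
Step 3. [6*x = 6] leading coefficient 6: divide by 6, so div: x = 1.

Answer: x ∈ {1}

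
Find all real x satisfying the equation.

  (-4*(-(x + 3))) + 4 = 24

Step 1. [(-4*(-(x + 3))) + 4 = 24] +4 is outermost — subtract 4 both sides ⇒ sub: -4*(-(x + 3)) = 20.
Step 2. [-4*(-(x + 3)) = 20] leading coefficient -4: divide by -4. So div: -(x + 3) = -5.
Step 3. [-(x + 3) = -5] leading − — multiply by −1. So neg: x + 3 = 5.
Step 4. [x + 3 = 5] +3 is outermost — subtract 3 both sides, so sub: x = 2.

Answer: x ∈ {2}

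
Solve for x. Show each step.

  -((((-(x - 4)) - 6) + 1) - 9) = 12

Step 1. [-((((-(x - 4)) - 6) + 1) - 9) = 12] flip signs both sides ⇒ neg: (((-(x - 4)) - 6) + 1) - 9 = -12.
Step 2. [(((-(x - 4)) - 6) + 1) - 9 = -12] 9 comes off first (add 9) ⇒ sub: ((-(x - 4)) - 6) + 1 = -3.
Step 3. [((-(x - 4)) - 6) + 1 = -3] +1 is outermost — subtract 1 both sides, so sub: (-(x - 4)) - 6 = -4.
Step 4. [(-(x - 4)) - 6 = -4] 6 comes off first (add 6). So sub: -(x - 4) = 2.
Step 5. [-(x - 4) = 2] LHS negated; negate both sides, so neg: x - 4 = -2.
Step 6. [x - 4 = -2] peel the -4: add 4 from each side, so sub: x = 2.

Answer: x ∈ {2}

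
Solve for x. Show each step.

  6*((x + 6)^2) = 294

Step 1. [6*((x + 6)^2) = 294] 6·(inner) — divide through by 6. So div: (x + 6)^2 = 49.
Step 2. [(x + 6)^2 = 49] √ both sides: 49 ≥ 0 gives two branches, so sqrt: x + 6 = 7 or -7.
Step 3. [x + 6 = 7 or -7] the outer +6 inverts by subtracting 6 ⇒ sub: x = 1 or -13.

Answer: x ∈ {-13, 1}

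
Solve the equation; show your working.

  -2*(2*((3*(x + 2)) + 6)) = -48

Step 1. [-2*(2*((3*(x + 2)) + 6)) = -48] -2·(inner) — divide through by -2 ⇒ div: 2*((3*(x + 2)) + 6) = 24.
Step 2. [2*((3*(x + 2)) + 6) = 24] leading coefficient 2: divide by 2 ⇒ div: (3*(x + 2)) + 6 = 12.
Step 3. [(3*(x + 2)) + 6 = 12] 3 divides every term; factor it out, so factor: (x + 2) + 2 = 4.
Step 4. [(x + 2) + 2 = 4] 2 comes off first (subtract 2), so sub: x + 2 = 2.
Step 5. [x + 2 = 2] +2 is outermost — subtract 2 both sides ⇒ sub: x = 0.

Answer: x ∈ {0}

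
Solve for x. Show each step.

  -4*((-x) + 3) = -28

Step 1. [-4*((-x) + 3) = -28] divide by the outer -4, so div: (-x) + 3 = 7.
Step 2. [(-x) + 3 = 7] subtract 3: x sits inside (… + 3) ⇒ sub: -x = 4.
Step 3. [-x = 4] leading − — multiply by −1. So neg: x = -4.

Answer: x ∈ {-4}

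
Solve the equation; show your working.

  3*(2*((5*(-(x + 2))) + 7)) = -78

Step 1. [3*(2*((5*(-(x + 2))) + 7)) = -78] 3 out front; divide by 3. So div: 2*((5*(-(x + 2))) + 7) = -26.
Step 2. [2*((5*(-(x + 2))) + 7) = -26] 2·(inner) — divide through by 2 ⇒ div: (5*(-(x + 2))) + 7 = -13.
Step 3. [(5*(-(x + 2))) + 7 = -13] 7 comes off first (subtract 7). So sub: 5*(-(x + 2)) = -20.
Step 4. [5*(-(x + 2)) = -20] 5·(inner) — divide through by 5, so div: -(x + 2) = -4.
Step 5. [-(x + 2) = -4] leading − — multiply by −1 ⇒ neg: x + 2 = 4.
Step 6. [x + 2 = 4] +2 is outermost — subtract 2 both sides ⇒ sub: x = 2.

Answer: x ∈ {2}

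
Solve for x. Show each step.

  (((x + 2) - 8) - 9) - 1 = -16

Step 1. [(((x + 2) - 8) - 9) - 1 = -16] the outer -1 inverts by adding 1 ⇒ sub: ((x + 2) - 8) - 9 = -15.
Step 2. [((x + 2) - 8) - 9 = -15] -9 is outermost — add 9 both sides ⇒ sub: (x + 2) - 8 = -6.
Step 3. [(x + 2) - 8 = -6] peel the -8: add 8 from each side, so sub: x + 2 = 2.
Step 4. [x + 2 = 2] +2 is outermost — subtract 2 both sides ⇒ sub: x = 0.

Answer: x ∈ {0}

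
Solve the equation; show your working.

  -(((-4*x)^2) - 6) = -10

Step 1. [-(((-4*x)^2) - 6) = -10] LHS negated; negate both sides, so neg: ((-4*x)^2) - 6 = 10.
Step 2. [((-4*x)^2) - 6 = 10] 6 comes off first (add 6), so sub: (-4*x)^2 = 16.
Step 3. [(-4*x)^2 = 16] √ both sides: 16 ≥ 0 gives two branches, so sqrt: -4*x = 4 or -4.
Step 4. [-4*x = 4 or -4] leading coefficient -4: divide by -4. So div: x = -1 or 1.

Answer: x ∈ {-1, 1}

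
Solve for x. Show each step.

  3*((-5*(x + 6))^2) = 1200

Step 1. [3*((-5*(x + 6))^2) = 1200] 3·(inner) — divide through by 3. So div: (-5*(x + 6))^2 = 400.
Step 2. [(-5*(x + 6))^2 = 400] √ both sides: 400 ≥ 0 gives two branches ⇒ sqrt: -5*(x + 6) = 20 or -20.
Step 3. [-5*(x + 6) = 20 or -20] -5 out front; divide by -5. So div: x + 6 = -4 or 4.
Step 4. [x + 6 = -4 or 4] peel the +6: subtract 6 from each side, so sub: x = -10 or -2.

Answer: x ∈ {-10, -2}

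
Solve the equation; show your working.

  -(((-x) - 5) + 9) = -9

Step 1. [-(((-x) - 5) + 9) = -9] leading − — multiply by −1 ⇒ neg: ((-x) - 5) + 9 = 9.
Step 2. [((-x) - 5) + 9 = 9] peel the +9: subtract 9 from each side. So sub: (-x) - 5 = 0.
Step 3. [(-x) - 5 = 0] -5 is outermost — add 5 both sides, so sub: -x = 5.
Step 4. [-x = 5] LHS negated; negate both sides, so neg: x = -5.

Answer: x ∈ {-5}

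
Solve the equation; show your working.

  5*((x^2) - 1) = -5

Step 1. [5*((x^2) - 1) = -5] divide by the outer 5, so div: (x^2) - 1 = -1.
Step 2. [(x^2) - 1 = -1] 1 comes off first (add 1), so sub: x^2 = 0.
Step 3. [x^2 = 0] LHS squared, RHS 0 ≥ 0: apply √ (±), so sqrt: x = 0.

Answer: x ∈ {0}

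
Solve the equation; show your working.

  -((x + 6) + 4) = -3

Step 1. [-((x + 6) + 4) = -3] leading − — multiply by −1 ⇒ neg: (x + 6) + 4 = 3.
Step 2. [(x + 6) + 4 = 3] the outer +4 inverts by subtracting 4 ⇒ sub: x + 6 = -1.
Step 3. [x + 6 = -1] subtract 6: x sits inside (… + 6). So sub: x = -7.

Answer: x ∈ {-7}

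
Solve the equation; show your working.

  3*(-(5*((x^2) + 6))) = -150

Step 1. [3*(-(5*((x^2) + 6))) = -150] divide by the outer 3. So div: -(5*((x^2) + 6)) = -50.
Step 2. [-(5*((x^2) + 6)) = -50] leading − — multiply by −1, so neg: 5*((x^2) + 6) = 50.
Step 3. [5*((x^2) + 6) = 50] LHS = 5·(…); ÷5 both sides. So div: (x^2) + 6 = 10.
Step 4. [(x^2) + 6 = 10] peel the +6: subtract 6 from each side. So sub: x^2 = 4.
Step 5. [x^2 = 4] √ both sides: 4 ≥ 0 gives two branches. So sqrt: x = 2 or -2.

Answer: x ∈ {-2, 2}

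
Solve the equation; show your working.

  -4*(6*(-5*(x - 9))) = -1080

Step 1. [-4*(6*(-5*(x - 9))) = -1080] leading coefficient -4: divide by -4. So div: 6*(-5*(x - 9)) = 270.
Step 2. [6*(-5*(x - 9)) = 270] leading coefficient 6: divide by 6 ⇒ div: -5*(x - 9) = 45.
Step 3. [-5*(x - 9) = 45] LHS = -5·(…); ÷-5 both sides, so div: x - 9 = -9.
Step 4. [x - 9 = -9] the outer -9 inverts by adding 9. So sub: x = 0.

Answer: x ∈ {0}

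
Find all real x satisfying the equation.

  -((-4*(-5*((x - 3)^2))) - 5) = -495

Step 1. [-((-4*(-5*((x - 3)^2))) - 5) = -495] LHS negated; negate both sides, so neg: (-4*(-5*((x - 3)^2))) - 5 = 495.
Step 2. [(-4*(-5*((x - 3)^2))) - 5 = 495] 5 comes off first (add 5) ⇒ sub: -4*(-5*((x - 3)^2)) = 500.
Step 3. [-4*(-5*((x - 3)^2)) = 500] leading coefficient -4: divide by -4 ⇒ div: -5*((x - 3)^2) = -125.
Step 4. [-5*((x - 3)^2) = -125] LHS = -5·(…); ÷-5 both sides, so div: (x - 3)^2 = 25.
Step 5. [(x - 3)^2 = 25] √ both sides: 25 ≥ 0 gives two branches. So sqrt: x - 3 = 5 or -5.
Step 6. [x - 3 = 5 or -5] the outer -3 inverts by adding 3. So sub: x = 8 or -2.

Answer: x ∈ {-2, 8}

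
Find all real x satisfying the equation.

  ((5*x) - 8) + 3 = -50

Step 1. [((5*x) - 8) + 3 = -50] the outer +3 inverts by subtracting 3, so sub: (5*x) - 8 = -53.
Step 2. [(5*x) - 8 = -53] peel the -8: add 8 from each side ⇒ sub: 5*x = -45.
Step 3. [5*x = -45] divide by the outer 5. So div: x = -9.

Answer: x ∈ {-9}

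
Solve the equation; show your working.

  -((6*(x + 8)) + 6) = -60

Step 1. [-((6*(x + 8)) + 6) = -60] LHS negated; negate both sides, so neg: (6*(x + 8)) + 6 = 60.
Step 2. [(6*(x + 8)) + 6 = 60] peel the +6: subtract 6 from each side ⇒ sub: 6*(x + 8) = 54.
Step 3. [6*(x + 8) = 54] 6 out front; divide by 6 ⇒ div: x + 8 = 9.
Step 4. [x + 8 = 9] peel the +8: subtract 8 from each side, so sub: x = 1.

Answer: x ∈ {1}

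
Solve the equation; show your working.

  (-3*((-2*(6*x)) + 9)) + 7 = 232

Step 1. [(-3*((-2*(6*x)) + 9)) + 7 = 232] +7 is outermost — subtract 7 both sides ⇒ sub: -3*((-2*(6*x)) + 9) = 225.
Step 2. [-3*((-2*(6*x)) + 9) = 225] -3·(inner) — divide through by -3, so div: (-2*(6*x)) + 9 = -75.
Step 3. [(-2*(6*x)) + 9 = -75] peel the +9: subtract 9 from each side, so sub: -2*(6*x) = -84.
Step 4. [-2*(6*x) = -84] -2 out front; divide by -2 ⇒ div: 6*x = 42.
Step 5. [6*x = 42] 6·(inner) — divide through by 6, so div: x = 7.

Answer: x ∈ {7}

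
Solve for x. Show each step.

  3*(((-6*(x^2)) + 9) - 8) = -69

Step 1. [3*(((-6*(x^2)) + 9) - 8) = -69] divide by the outer 3 ⇒ div: ((-6*(x^2)) + 9) - 8 = -23.
Step 2. [((-6*(x^2)) + 9) - 8 = -23] add 8: x sits inside (… - 8) ⇒ sub: (-6*(x^2)) + 9 = -15.
Step 3. [(-6*(x^2)) + 9 = -15] +9 is outermost — subtract 9 both sides. So sub: -6*(x^2) = -24.
Step 4. [-6*(x^2) = -24] LHS = -6·(…); ÷-6 both sides ⇒ div: x^2 = 4.
Step 5. [x^2 = 4] √ both sides: 4 ≥ 0 gives two branches ⇒ sqrt: x = 2 or -2.

Answer: x ∈ {-2, 2}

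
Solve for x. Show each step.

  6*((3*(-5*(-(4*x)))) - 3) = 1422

Step 1. [6*((3*(-5*(-(4*x)))) - 3) = 1422] LHS = 6·(…); ÷6 both sides ⇒ div: (3*(-5*(-(4*x)))) - 3 = 237.
Step 2. [(3*(-5*(-(4*x)))) - 3 = 237] 3 comes off first (add 3) ⇒ sub: 3*(-5*(-(4*x))) = 240.
Step 3. [3*(-5*(-(4*x))) = 240] 3 out front; divide by 3 ⇒ div: -5*(-(4*x)) = 80.
Step 4. [-5*(-(4*x)) = 80] -5 out front; divide by -5 ⇒ div: -(4*x) = -16.
Step 5. [-(4*x) = -16] LHS negated; negate both sides, so neg: 4*x = 16.
Step 6. [4*x = 16] LHS = 4·(…); ÷4 both sides. So div: x = 4.

Answer: x ∈ {4}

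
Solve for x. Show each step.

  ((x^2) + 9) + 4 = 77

Step 1. [((x^2) + 9) + 4 = 77] the outer +4 inverts by subtracting 4, so sub: (x^2) + 9 = 73.
Step 2. [(x^2) + 9 = 73] 9 comes off first (subtract 9). So sub: x^2 = 64.
Step 3. [x^2 = 64] 64 ≥ 0, LHS is (·)² — take ±√. So sqrt: x = 8 or -8.

Answer: x ∈ {-8, 8}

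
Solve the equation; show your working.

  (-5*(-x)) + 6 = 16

Step 1. [(-5*(-x)) + 6 = 16] the outer +6 inverts by subtracting 6, so sub: -5*(-x) = 10.
Step 2. [-5*(-x) = 10] LHS = -5·(…); ÷-5 both sides ⇒ div: -x = -2.
Step 3. [-x = -2] flip signs both sides, so neg: x = 2.

Answer: x ∈ {2}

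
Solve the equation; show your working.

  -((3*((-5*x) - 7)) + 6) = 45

Step 1. [-((3*((-5*x) - 7)) + 6) = 45] flip signs both sides. So neg: (3*((-5*x) - 7)) + 6 = -45.
Step 2. [(3*((-5*x) - 7)) + 6 = -45] 3 | LHS and 3 | -45: pull 3 out. So factor: ((-5*x) - 7) + 2 = -15.
Step 3. [((-5*x) - 7) + 2 = -15] subtract 2: x sits inside (… + 2). So sub: (-5*x) - 7 = -17.
Step 4. [(-5*x) - 7 = -17] -7 is outermost — add 7 both sides. So sub: -5*x = -10.
Step 5. [-5*x = -10] -5 out front; divide by -5 ⇒ div: x = 2.

Answer: x ∈ {2}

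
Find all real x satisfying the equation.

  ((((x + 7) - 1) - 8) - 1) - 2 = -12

Step 1. [((((x + 7) - 1) - 8) - 1) - 2 = -12] the outer -2 inverts by adding 2 ⇒ sub: (((x + 7) - 1) - 8) - 1 = -10.
Step 2. [(((x + 7) - 1) - 8) - 1 = -10] 1 comes off first (add 1) ⇒ sub: ((x + 7) - 1) - 8 = -9.
Step 3. [((x + 7) - 1) - 8 = -9] add 8: x sits inside (… - 8), so sub: (x + 7) - 1 = -1.
Step 4. [(x + 7) - 1 = -1] add 1: x sits inside (… - 1), so sub: x + 7 = 0.
Step 5. [x + 7 = 0] 7 comes off first (subtract 7). So sub: x = -7.

Answer: x ∈ {-7}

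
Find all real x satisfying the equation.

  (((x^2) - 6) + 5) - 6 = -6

Step 1. [(((x^2) - 6) + 5) - 6 = -6] -6 is outermost — add 6 both sides ⇒ sub: ((x^2) - 6) + 5 = 0.
Step 2. [((x^2) - 6) + 5 = 0] subtract 5: x sits inside (… + 5). So sub: (x^2) - 6 = -5.
Step 3. [(x^2) - 6 = -5] the outer -6 inverts by adding 6, so sub: x^2 = 1.
Step 4. [x^2 = 1] √ both sides: 1 ≥ 0 gives two branches. So sqrt: x = 1 or -1.

Answer: x ∈ {-1, 1}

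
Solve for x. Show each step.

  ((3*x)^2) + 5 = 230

Step 1. [((3*x)^2) + 5 = 230] the outer +5 inverts by subtracting 5. So sub: (3*x)^2 = 225.
Step 2. [(3*x)^2 = 225] LHS squared, RHS 225 ≥ 0: apply √ (±) ⇒ sqrt: 3*x = 15 or -15.
Step 3. [3*x = 15 or -15] leading coefficient 3: divide by 3 ⇒ div: x = 5 or -5.

Answer: x ∈ {-5, 5}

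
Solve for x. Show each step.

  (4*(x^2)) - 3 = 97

Step 1. [(4*(x^2)) - 3 = 97] 3 comes off first (add 3) ⇒ sub: 4*(x^2) = 100.
Step 2. [4*(x^2) = 100] 4 out front; divide by 4 ⇒ div: x^2 = 25.
Step 3. [x^2 = 25] √ both sides: 25 ≥ 0 gives two branches ⇒ sqrt: x = 5 or -5.

Answer: x ∈ {-5, 5}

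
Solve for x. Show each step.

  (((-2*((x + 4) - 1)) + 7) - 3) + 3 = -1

Step 1. [(((-2*((x + 4) - 1)) + 7) - 3) + 3 = -1] subtract 3: x sits inside (… + 3) ⇒ sub: ((-2*((x + 4) - 1)) + 7) - 3 = -4.
Step 2. [((-2*((x + 4) - 1)) + 7) - 3 = -4] the outer -3 inverts by adding 3 ⇒ sub: (-2*((x + 4) - 1)) + 7 = -1.
Step 3. [(-2*((x + 4) - 1)) + 7 = -1] 7 comes off first (subtract 7). So sub: -2*((x + 4) - 1) = -8.
Step 4. [-2*((x + 4) - 1) = -8] LHS = -2·(…); ÷-2 both sides, so div: (x + 4) - 1 = 4.
Step 5. [(x + 4) - 1 = 4] 1 comes off first (add 1), so sub: x + 4 = 5.
Step 6. [x + 4 = 5] the outer +4 inverts by subtracting 4 ⇒ sub: x = 1.

Answer: x ∈ {1}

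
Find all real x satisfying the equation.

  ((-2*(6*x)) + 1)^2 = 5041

Step 1. [((-2*(6*x)) + 1)^2 = 5041] 5041 ≥ 0, LHS is (·)² — take ±√ ⇒ sqrt: (-2*(6*x)) + 1 = 71 or -71.
Step 2. [(-2*(6*x)) + 1 = 71 or -71] subtract 1: x sits inside (… + 1), so sub: -2*(6*x) = 70 or -72.
Step 3. [-2*(6*x) = 70 or -72] -2·(inner) — divide through by -2, so div: 6*x = -35 or 36.
Step 4. [6*x = -35 or 36] 6 out front; divide by 6, so div: x = -35/6 or 6.

Answer: x ∈ {-35/6, 6}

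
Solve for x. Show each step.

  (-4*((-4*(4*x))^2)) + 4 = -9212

Step 1. [(-4*((-4*(4*x))^2)) + 4 = -9212] -4 divides every term; factor it out, so factor: ((-4*(4*x))^2) - 1 = 2303.
Step 2. [((-4*(4*x))^2) - 1 = 2303] the outer -1 inverts by adding 1 ⇒ sub: (-4*(4*x))^2 = 2304.
Step 3. [(-4*(4*x))^2 = 2304] √ both sides: 2304 ≥ 0 gives two branches, so sqrt: -4*(4*x) = 48 or -48.
Step 4. [-4*(4*x) = 48 or -48] LHS = -4·(…); ÷-4 both sides, so div: 4*x = -12 or 12.
Step 5. [4*x = -12 or 12] LHS = 4·(…); ÷4 both sides. So div: x = -3 or 3.

Answer: x ∈ {-3, 3}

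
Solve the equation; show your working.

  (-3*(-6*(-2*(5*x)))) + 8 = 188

Step 1. [(-3*(-6*(-2*(5*x)))) + 8 = 188] +8 is outermost — subtract 8 both sides, so sub: -3*(-6*(-2*(5*x))) = 180.
Step 2. [-3*(-6*(-2*(5*x))) = 180] LHS = -3·(…); ÷-3 both sides ⇒ div: -6*(-2*(5*x)) = -60.
Step 3. [-6*(-2*(5*x)) = -60] -6·(inner) — divide through by -6 ⇒ div: -2*(5*x) = 10.
Step 4. [-2*(5*x) = 10] -2·(inner) — divide through by -2 ⇒ div: 5*x = -5.
Step 5. [5*x = -5] 5 out front; divide by 5. So div: x = -1.

Answer: x ∈ {-1}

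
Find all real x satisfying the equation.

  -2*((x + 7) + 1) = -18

Step 1. [-2*((x + 7) + 1) = -18] leading coefficient -2: divide by -2, so div: (x + 7) + 1 = 9.
Step 2. [(x + 7) + 1 = 9] subtract 1: x sits inside (… + 1) ⇒ sub: x + 7 = 8.
Step 3. [x + 7 = 8] +7 is outermost — subtract 7 both sides, so sub: x = 1.

Answer: x ∈ {1}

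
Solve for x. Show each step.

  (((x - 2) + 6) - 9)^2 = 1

Step 1. [(((x - 2) + 6) - 9)^2 = 1] √ both sides: 1 ≥ 0 gives two branches ⇒ sqrt: ((x - 2) + 6) - 9 = 1 or -1.
Step 2. [((x - 2) + 6) - 9 = 1 or -1] 9 comes off first (add 9) ⇒ sub: (x - 2) + 6 = 10 or 8.
Step 3. [(x - 2) + 6 = 10 or 8] peel the +6: subtract 6 from each side ⇒ sub: x - 2 = 4 or 2.
Step 4. [x - 2 = 4 or 2] 2 comes off first (add 2) ⇒ sub: x = 6 or 4.

Answer: x ∈ {4, 6}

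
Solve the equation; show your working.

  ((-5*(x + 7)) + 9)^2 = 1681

Step 1. [((-5*(x + 7)) + 9)^2 = 1681] √ both sides: 1681 ≥ 0 gives two branches. So sqrt: (-5*(x + 7)) + 9 = 41 or -41.
Step 2. [(-5*(x + 7)) + 9 = 41 or -41] 9 comes off first (subtract 9). So sub: -5*(x + 7) = 32 or -50.
Step 3. [-5*(x + 7) = 32 or -50] -5 out front; divide by -5 ⇒ div: x + 7 = -32/5 or 10.
Step 4. [x + 7 = -32/5 or 10] +7 is outermost — subtract 7 both sides ⇒ sub: x = -67/5 or 3.

Answer: x ∈ {-67/5, 3}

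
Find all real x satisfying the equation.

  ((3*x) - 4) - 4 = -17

Step 1. [((3*x) - 4) - 4 = -17] the outer -4 inverts by adding 4, so sub: (3*x) - 4 = -13.
Step 2. [(3*x) - 4 = -13] the outer -4 inverts by adding 4, so sub: 3*x = -9.
Step 3. [3*x = -9] divide by the outer 3. So div: x = -3.

Answer: x ∈ {-3}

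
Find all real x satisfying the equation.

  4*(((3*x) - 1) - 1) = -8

Step 1. [4*(((3*x) - 1) - 1) = -8] LHS = 4·(…); ÷4 both sides, so div: ((3*x) - 1) - 1 = -2.
Step 2. [((3*x) - 1) - 1 = -2] peel the -1: add 1 from each side ⇒ sub: (3*x) - 1 = -1.
Step 3. [(3*x) - 1 = -1] 1 comes off first (add 1). So sub: 3*x = 0.
Step 4. [3*x = 0] 3 out front; divide by 3. So div: x = 0.

Answer: x ∈ {0}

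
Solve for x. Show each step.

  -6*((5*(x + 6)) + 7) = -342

Step 1. [-6*((5*(x + 6)) + 7) = -342] leading coefficient -6: divide by -6. So div: (5*(x + 6)) + 7 = 57.
Step 2. [(5*(x + 6)) + 7 = 57] peel the +7: subtract 7 from each side ⇒ sub: 5*(x + 6) = 50.
Step 3. [5*(x + 6) = 50] 5 out front; divide by 5. So div: x + 6 = 10.
Step 4. [x + 6 = 10] 6 comes off first (subtract 6). So sub: x = 4.

Answer: x ∈ {4}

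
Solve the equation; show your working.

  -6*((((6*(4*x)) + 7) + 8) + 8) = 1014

Step 1. [-6*((((6*(4*x)) + 7) + 8) + 8) = 1014] divide by the outer -6. So div: (((6*(4*x)) + 7) + 8) + 8 = -169.
Step 2. [(((6*(4*x)) + 7) + 8) + 8 = -169] 8 comes off first (subtract 8). So sub: ((6*(4*x)) + 7) + 8 = -177.
Step 3. [((6*(4*x)) + 7) + 8 = -177] 8 comes off first (subtract 8) ⇒ sub: (6*(4*x)) + 7 = -185.
Step 4. [(6*(4*x)) + 7 = -185] +7 is outermost — subtract 7 both sides ⇒ sub: 6*(4*x) = -192.
Step 5. [6*(4*x) = -192] leading coefficient 6: divide by 6, so div: 4*x = -32.
Step 6. [4*x = -32] divide by the outer 4. So div: x = -8.

Answer: x ∈ {-8}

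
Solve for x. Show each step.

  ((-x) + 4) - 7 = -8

Step 1. [((-x) + 4) - 7 = -8] -7 is outermost — add 7 both sides. So sub: (-x) + 4 = -1.
Step 2. [(-x) + 4 = -1] the outer +4 inverts by subtracting 4, so sub: -x = -5.
Step 3. [-x = -5] LHS negated; negate both sides. So neg: x = 5.

Answer: x ∈ {5}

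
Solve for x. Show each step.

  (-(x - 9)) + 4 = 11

Step 1. [(-(x - 9)) + 4 = 11] the outer +4 inverts by subtracting 4 ⇒ sub: -(x - 9) = 7.
Step 2. [-(x - 9) = 7] flip signs both sides ⇒ neg: x - 9 = -7.
Step 3. [x - 9 = -7] the outer -9 inverts by adding 9, so sub: x = 2.

Answer: x ∈ {2}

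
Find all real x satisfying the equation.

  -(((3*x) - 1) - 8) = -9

Step 1. [-(((3*x) - 1) - 8) = -9] leading − — multiply by −1, so neg: ((3*x) - 1) - 8 = 9.
Step 2. [((3*x) - 1) - 8 = 9] 8 comes off first (add 8), so sub: (3*x) - 1 = 17.
Step 3. [(3*x) - 1 = 17] 1 comes off first (add 1). So sub: 3*x = 18.
Step 4. [3*x = 18] LHS = 3·(…); ÷3 both sides ⇒ div: x = 6.

Answer: x ∈ {6}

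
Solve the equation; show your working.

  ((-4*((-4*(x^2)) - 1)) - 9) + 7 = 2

Step 1. [((-4*((-4*(x^2)) - 1)) - 9) + 7 = 2] +7 is outermost — subtract 7 both sides. So sub: (-4*((-4*(x^2)) - 1)) - 9 = -5.
Step 2. [(-4*((-4*(x^2)) - 1)) - 9 = -5] peel the -9: add 9 from each side ⇒ sub: -4*((-4*(x^2)) - 1) = 4.
Step 3. [-4*((-4*(x^2)) - 1) = 4] -4 out front; divide by -4, so div: (-4*(x^2)) - 1 = -1.
Step 4. [(-4*(x^2)) - 1 = -1] the outer -1 inverts by adding 1, so sub: -4*(x^2) = 0.
Step 5. [-4*(x^2) = 0] divide by the outer -4, so div: x^2 = 0.
Step 6. [x^2 = 0] LHS squared, RHS 0 ≥ 0: apply √ (±). So sqrt: x = 0.

Answer: x ∈ {0}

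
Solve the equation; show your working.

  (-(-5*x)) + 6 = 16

Step 1. [(-(-5*x)) + 6 = 16] 6 comes off first (subtract 6), so sub: -(-5*x) = 10.
Step 2. [-(-5*x) = 10] leading − — multiply by −1 ⇒ neg: -5*x = -10.
Step 3. [-5*x = -10] -5 out front; divide by -5. So div: x = 2.

Answer: x ∈ {2}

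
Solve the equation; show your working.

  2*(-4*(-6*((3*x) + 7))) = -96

Step 1. [2*(-4*(-6*((3*x) + 7))) = -96] 2·(inner) — divide through by 2, so div: -4*(-6*((3*x) + 7)) = -48.
Step 2. [-4*(-6*((3*x) + 7)) = -48] leading coefficient -4: divide by -4 ⇒ div: -6*((3*x) + 7) = 12.
Step 3. [-6*((3*x) + 7) = 12] -6·(inner) — divide through by -6. So div: (3*x) + 7 = -2.
Step 4. [(3*x) + 7 = -2] +7 is outermost — subtract 7 both sides, so sub: 3*x = -9.
Step 5. [3*x = -9] divide by the outer 3 ⇒ div: x = -3.

Answer: x ∈ {-3}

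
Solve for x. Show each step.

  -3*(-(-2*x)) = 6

Step 1. [-3*(-(-2*x)) = 6] divide by the outer -3. So div: -(-2*x) = -2.
Step 2. [-(-2*x) = -2] leading − — multiply by −1 ⇒ neg: -2*x = 2.
Step 3. [-2*x = 2] -2·(inner) — divide through by -2. So div: x = -1.

Answer: x ∈ {-1}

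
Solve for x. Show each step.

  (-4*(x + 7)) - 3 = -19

Step 1. [(-4*(x + 7)) - 3 = -19] the outer -3 inverts by adding 3, so sub: -4*(x + 7) = -16.
Step 2. [-4*(x + 7) = -16] LHS = -4·(…); ÷-4 both sides ⇒ div: x + 7 = 4.
Step 3. [x + 7 = 4] peel the +7: subtract 7 from each side, so sub: x = -3.

Answer: x ∈ {-3}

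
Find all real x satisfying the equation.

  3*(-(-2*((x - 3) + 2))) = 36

Step 1. [3*(-(-2*((x - 3) + 2))) = 36] LHS = 3·(…); ÷3 both sides, so div: -(-2*((x - 3) + 2)) = 12.
Step 2. [-(-2*((x - 3) + 2)) = 12] leading − — multiply by −1 ⇒ neg: -2*((x - 3) + 2) = -12.
Step 3. [-2*((x - 3) + 2) = -12] -2·(inner) — divide through by -2, so div: (x - 3) + 2 = 6.
Step 4. [(x - 3) + 2 = 6] the outer +2 inverts by subtracting 2 ⇒ sub: x - 3 = 4.
Step 5. [x - 3 = 4] peel the -3: add 3 from each side, so sub: x = 7.

Answer: x ∈ {7}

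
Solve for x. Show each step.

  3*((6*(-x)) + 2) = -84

Step 1. [3*((6*(-x)) + 2) = -84] divide by the outer 3, so div: (6*(-x)) + 2 = -28.
Step 2. [(6*(-x)) + 2 = -28] subtract 2: x sits inside (… + 2). So sub: 6*(-x) = -30.
Step 3. [6*(-x) = -30] 6·(inner) — divide through by 6 ⇒ div: -x = -5.
Step 4. [-x = -5] LHS negated; negate both sides ⇒ neg: x = 5.

Answer: x ∈ {5}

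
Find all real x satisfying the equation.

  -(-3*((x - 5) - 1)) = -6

Step 1. [-(-3*((x - 5) - 1)) = -6] flip signs both sides ⇒ neg: -3*((x - 5) - 1) = 6.
Step 2. [-3*((x - 5) - 1) = 6] leading coefficient -3: divide by -3. So div: (x - 5) - 1 = -2.
Step 3. [(x - 5) - 1 = -2] peel the -1: add 1 from each side ⇒ sub: x - 5 = -1.
Step 4. [x - 5 = -1] peel the -5: add 5 from each side ⇒ sub: x = 4.

Answer: x ∈ {4}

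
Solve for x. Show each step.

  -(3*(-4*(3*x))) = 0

Step 1. [-(3*(-4*(3*x))) = 0] LHS negated; negate both sides, so neg: 3*(-4*(3*x)) = 0.
Step 2. [3*(-4*(3*x)) = 0] LHS = 3·(…); ÷3 both sides ⇒ div: -4*(3*x) = 0.
Step 3. [-4*(3*x) = 0] -4 out front; divide by -4, so div: 3*x = 0.
Step 4. [3*x = 0] 3 out front; divide by 3, so div: x = 0.

Answer: x ∈ {0}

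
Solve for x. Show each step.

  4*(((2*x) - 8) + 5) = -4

Step 1. [4*(((2*x) - 8) + 5) = -4] 4 out front; divide by 4. So div: ((2*x) - 8) + 5 = -1.
Step 2. [((2*x) - 8) + 5 = -1] peel the +5: subtract 5 from each side, so sub: (2*x) - 8 = -6.
Step 3. [(2*x) - 8 = -6] 2 | LHS and 2 | -6: pull 2 out ⇒ factor: x - 4 = -3.
Step 4. [x - 4 = -3] add 4: x sits inside (… - 4), so sub: x = 1.

Answer: x ∈ {1}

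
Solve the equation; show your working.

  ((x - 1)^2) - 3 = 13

Step 1. [((x - 1)^2) - 3 = 13] add 3: x sits inside (… - 3), so sub: (x - 1)^2 = 16.
Step 2. [(x - 1)^2 = 16] LHS squared, RHS 16 ≥ 0: apply √ (±). So sqrt: x - 1 = 4 or -4.
Step 3. [x - 1 = 4 or -4] 1 comes off first (add 1). So sub: x = 5 or -3.

Answer: x ∈ {-3, 5}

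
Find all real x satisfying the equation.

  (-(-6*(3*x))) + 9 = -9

Step 1. [(-(-6*(3*x))) + 9 = -9] 9 comes off first (subtract 9), so sub: -(-6*(3*x)) = -18.
Step 2. [-(-6*(3*x)) = -18] leading − — multiply by −1. So neg: -6*(3*x) = 18.
Step 3. [-6*(3*x) = 18] -6·(inner) — divide through by -6 ⇒ div: 3*x = -3.
Step 4. [3*x = -3] 3·(inner) — divide through by 3 ⇒ div: x = -1.

Answer: x ∈ {-1}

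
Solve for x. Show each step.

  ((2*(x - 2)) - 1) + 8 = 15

Step 1. [((2*(x - 2)) - 1) + 8 = 15] 8 comes off first (subtract 8), so sub: (2*(x - 2)) - 1 = 7.
Step 2. [(2*(x - 2)) - 1 = 7] -1 is outermost — add 1 both sides. So sub: 2*(x - 2) = 8.
Step 3. [2*(x - 2) = 8] leading coefficient 2: divide by 2. So div: x - 2 = 4.
Step 4. [x - 2 = 4] -2 is outermost — add 2 both sides, so sub: x = 6.

Answer: x ∈ {6}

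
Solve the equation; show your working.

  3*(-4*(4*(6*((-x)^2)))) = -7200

Step 1. [3*(-4*(4*(6*((-x)^2)))) = -7200] LHS = 3·(…); ÷3 both sides. So div: -4*(4*(6*((-x)^2))) = -2400.
Step 2. [-4*(4*(6*((-x)^2))) = -2400] -4·(inner) — divide through by -4 ⇒ div: 4*(6*((-x)^2)) = 600.
Step 3. [4*(6*((-x)^2)) = 600] divide by the outer 4. So div: 6*((-x)^2) = 150.
Step 4. [6*((-x)^2) = 150] 6 out front; divide by 6. So div: (-x)^2 = 25.
Step 5. [(-x)^2 = 25] 25 ≥ 0, LHS is (·)² — take ±√. So sqrt: -x = 5 or -5.
Step 6. [-x = 5 or -5] leading − — multiply by −1 ⇒ neg: x = -5 or 5.

Answer: x ∈ {-5, 5}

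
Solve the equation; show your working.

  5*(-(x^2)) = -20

Step 1. [5*(-(x^2)) = -20] leading coefficient 5: divide by 5. So div: -(x^2) = -4.
Step 2. [-(x^2) = -4] LHS negated; negate both sides ⇒ neg: x^2 = 4.
Step 3. [x^2 = 4] √ both sides: 4 ≥ 0 gives two branches. So sqrt: x = 2 or -2.

Answer: x ∈ {-2, 2}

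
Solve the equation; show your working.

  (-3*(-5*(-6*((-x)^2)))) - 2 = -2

Step 1. [(-3*(-5*(-6*((-x)^2)))) - 2 = -2] add 2: x sits inside (… - 2), so sub: -3*(-5*(-6*((-x)^2))) = 0.
Step 2. [-3*(-5*(-6*((-x)^2))) = 0] -3·(inner) — divide through by -3, so div: -5*(-6*((-x)^2)) = 0.
Step 3. [-5*(-6*((-x)^2)) = 0] -5·(inner) — divide through by -5. So div: -6*((-x)^2) = 0.
Step 4. [-6*((-x)^2) = 0] LHS = -6·(…); ÷-6 both sides, so div: (-x)^2 = 0.
Step 5. [(-x)^2 = 0] LHS squared, RHS 0 ≥ 0: apply √ (±) ⇒ sqrt: -x = 0.
Step 6. [-x = 0] leading − — multiply by −1, so neg: x = 0.

Answer: x ∈ {0}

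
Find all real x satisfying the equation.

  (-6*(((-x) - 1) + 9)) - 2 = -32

Step 1. [(-6*(((-x) - 1) + 9)) - 2 = -32] 2 comes off first (add 2) ⇒ sub: -6*(((-x) - 1) + 9) = -30.
Step 2. [-6*(((-x) - 1) + 9) = -30] LHS = -6·(…); ÷-6 both sides ⇒ div: ((-x) - 1) + 9 = 5.
Step 3. [((-x) - 1) + 9 = 5] the outer +9 inverts by subtracting 9 ⇒ sub: (-x) - 1 = -4.
Step 4. [(-x) - 1 = -4] peel the -1: add 1 from each side. So sub: -x = -3.
Step 5. [-x = -3] leading − — multiply by −1 ⇒ neg: x = 3.

Answer: x ∈ {3}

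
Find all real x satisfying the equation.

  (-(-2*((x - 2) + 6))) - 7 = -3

Step 1. [(-(-2*((x - 2) + 6))) - 7 = -3] the outer -7 inverts by adding 7, so sub: -(-2*((x - 2) + 6)) = 4.
Step 2. [-(-2*((x - 2) + 6)) = 4] leading − — multiply by −1, so neg: -2*((x - 2) + 6) = -4.
Step 3. [-2*((x - 2) + 6) = -4] -2·(inner) — divide through by -2. So div: (x - 2) + 6 = 2.
Step 4. [(x - 2) + 6 = 2] peel the +6: subtract 6 from each side. So sub: x - 2 = -4.
Step 5. [x - 2 = -4] -2 is outermost — add 2 both sides. So sub: x = -2.

Answer: x ∈ {-2}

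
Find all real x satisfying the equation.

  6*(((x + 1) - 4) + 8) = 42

Step 1. [6*(((x + 1) - 4) + 8) = 42] LHS = 6·(…); ÷6 both sides, so div: ((x + 1) - 4) + 8 = 7.
Step 2. [((x + 1) - 4) + 8 = 7] the outer +8 inverts by subtracting 8. So sub: (x + 1) - 4 = -1.
Step 3. [(x + 1) - 4 = -1] peel the -4: add 4 from each side ⇒ sub: x + 1 = 3.
Step 4. [x + 1 = 3] peel the +1: subtract 1 from each side. So sub: x = 2.

Answer: x ∈ {2}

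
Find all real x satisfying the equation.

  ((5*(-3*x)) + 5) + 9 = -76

Step 1. [((5*(-3*x)) + 5) + 9 = -76] subtract 9: x sits inside (… + 9). So sub: (5*(-3*x)) + 5 = -85.
Step 2. [(5*(-3*x)) + 5 = -85] 5 | LHS and 5 | -85: pull 5 out. So factor: (-3*x) + 1 = -17.
Step 3. [(-3*x) + 1 = -17] 1 comes off first (subtract 1) ⇒ sub: -3*x = -18.
Step 4. [-3*x = -18] leading coefficient -3: divide by -3 ⇒ div: x = 6.

Answer: x ∈ {6}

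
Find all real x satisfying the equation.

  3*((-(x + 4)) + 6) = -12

Step 1. [3*((-(x + 4)) + 6) = -12] LHS = 3·(…); ÷3 both sides ⇒ div: (-(x + 4)) + 6 = -4.
Step 2. [(-(x + 4)) + 6 = -4] peel the +6: subtract 6 from each side. So sub: -(x + 4) = -10.
Step 3. [-(x + 4) = -10] leading − — multiply by −1. So neg: x + 4 = 10.
Step 4. [x + 4 = 10] 4 comes off first (subtract 4) ⇒ sub: x = 6.

Answer: x ∈ {6}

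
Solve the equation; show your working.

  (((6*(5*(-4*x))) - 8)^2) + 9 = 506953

Step 1. [(((6*(5*(-4*x))) - 8)^2) + 9 = 506953] subtract 9: x sits inside (… + 9), so sub: ((6*(5*(-4*x))) - 8)^2 = 506944.
Step 2. [((6*(5*(-4*x))) - 8)^2 = 506944] √ both sides: 506944 ≥ 0 gives two branches. So sqrt: (6*(5*(-4*x))) - 8 = 712 or -712.
Step 3. [(6*(5*(-4*x))) - 8 = 712 or -712] -8 is outermost — add 8 both sides ⇒ sub: 6*(5*(-4*x)) = 720 or -704.
Step 4. [6*(5*(-4*x)) = 720 or -704] 6 out front; divide by 6. So div: 5*(-4*x) = 120 or -352/3.
Step 5. [5*(-4*x) = 120 or -352/3] leading coefficient 5: divide by 5 ⇒ div: -4*x = 24 or -352/15.
Step 6. [-4*x = 24 or -352/15] -4·(inner) — divide through by -4. So div: x = -6 or 88/15.

Answer: x ∈ {-6, 88/15}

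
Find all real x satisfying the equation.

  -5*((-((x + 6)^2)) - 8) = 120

Step 1. [-5*((-((x + 6)^2)) - 8) = 120] leading coefficient -5: divide by -5. So div: (-((x + 6)^2)) - 8 = -24.
Step 2. [(-((x + 6)^2)) - 8 = -24] peel the -8: add 8 from each side ⇒ sub: -((x + 6)^2) = -16.
Step 3. [-((x + 6)^2) = -16] LHS negated; negate both sides, so neg: (x + 6)^2 = 16.
Step 4. [(x + 6)^2 = 16] LHS squared, RHS 16 ≥ 0: apply √ (±) ⇒ sqrt: x + 6 = 4 or -4.
Step 5. [x + 6 = 4 or -4] subtract 6: x sits inside (… + 6). So sub: x = -2 or -10.

Answer: x ∈ {-10, -2}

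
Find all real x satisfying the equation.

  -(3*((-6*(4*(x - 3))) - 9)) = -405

Step 1. [-(3*((-6*(4*(x - 3))) - 9)) = -405] LHS negated; negate both sides ⇒ neg: 3*((-6*(4*(x - 3))) - 9) = 405.
Step 2. [3*((-6*(4*(x - 3))) - 9) = 405] divide by the outer 3 ⇒ div: (-6*(4*(x - 3))) - 9 = 135.
Step 3. [(-6*(4*(x - 3))) - 9 = 135] 9 comes off first (add 9) ⇒ sub: -6*(4*(x - 3)) = 144.
Step 4. [-6*(4*(x - 3)) = 144] leading coefficient -6: divide by -6 ⇒ div: 4*(x - 3) = -24.
Step 5. [4*(x - 3) = -24] leading coefficient 4: divide by 4 ⇒ div: x - 3 = -6.
Step 6. [x - 3 = -6] peel the -3: add 3 from each side. So sub: x = -3.

Answer: x ∈ {-3}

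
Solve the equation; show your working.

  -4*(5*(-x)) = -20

Step 1. [-4*(5*(-x)) = -20] -4·(inner) — divide through by -4. So div: 5*(-x) = 5.
Step 2. [5*(-x) = 5] LHS = 5·(…); ÷5 both sides ⇒ div: -x = 1.
Step 3. [-x = 1] flip signs both sides. So neg: x = -1.

Answer: x ∈ {-1}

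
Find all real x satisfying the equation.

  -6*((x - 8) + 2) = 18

Step 1. [-6*((x - 8) + 2) = 18] LHS = -6·(…); ÷-6 both sides, so div: (x - 8) + 2 = -3.
Step 2. [(x - 8) + 2 = -3] 2 comes off first (subtract 2) ⇒ sub: x - 8 = -5.
Step 3. [x - 8 = -5] 8 comes off first (add 8). So sub: x = 3.

Answer: x ∈ {3}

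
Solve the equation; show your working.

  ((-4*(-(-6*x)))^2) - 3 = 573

Step 1. [((-4*(-(-6*x)))^2) - 3 = 573] the outer -3 inverts by adding 3, so sub: (-4*(-(-6*x)))^2 = 576.
Step 2. [(-4*(-(-6*x)))^2 = 576] LHS squared, RHS 576 ≥ 0: apply √ (±). So sqrt: -4*(-(-6*x)) = 24 or -24.
Step 3. [-4*(-(-6*x)) = 24 or -24] LHS = -4·(…); ÷-4 both sides. So div: -(-6*x) = -6 or 6.
Step 4. [-(-6*x) = -6 or 6] LHS negated; negate both sides ⇒ neg: -6*x = 6 or -6.
Step 5. [-6*x = 6 or -6] LHS = -6·(…); ÷-6 both sides, so div: x = -1 or 1.

Answer: x ∈ {-1, 1}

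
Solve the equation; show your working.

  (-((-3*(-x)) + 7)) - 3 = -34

Step 1. [(-((-3*(-x)) + 7)) - 3 = -34] add 3: x sits inside (… - 3), so sub: -((-3*(-x)) + 7) = -31.
Step 2. [-((-3*(-x)) + 7) = -31] LHS negated; negate both sides. So neg: (-3*(-x)) + 7 = 31.
Step 3. [(-3*(-x)) + 7 = 31] +7 is outermost — subtract 7 both sides, so sub: -3*(-x) = 24.
Step 4. [-3*(-x) = 24] divide by the outer -3 ⇒ div: -x = -8.
Step 5. [-x = -8] LHS negated; negate both sides. So neg: x = 8.

Answer: x ∈ {8}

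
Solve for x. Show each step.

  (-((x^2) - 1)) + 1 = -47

Step 1. [(-((x^2) - 1)) + 1 = -47] 1 comes off first (subtract 1), so sub: -((x^2) - 1) = -48.
Step 2. [-((x^2) - 1) = -48] flip signs both sides. So neg: (x^2) - 1 = 48.
Step 3. [(x^2) - 1 = 48] add 1: x sits inside (… - 1), so sub: x^2 = 49.
Step 4. [x^2 = 49] LHS squared, RHS 49 ≥ 0: apply √ (±). So sqrt: x = 7 or -7.

Answer: x ∈ {-7, 7}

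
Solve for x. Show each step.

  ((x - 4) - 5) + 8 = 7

Step 1. [((x - 4) - 5) + 8 = 7] 8 comes off first (subtract 8). So sub: (x - 4) - 5 = -1.
Step 2. [(x - 4) - 5 = -1] peel the -5: add 5 from each side. So sub: x - 4 = 4.
Step 3. [x - 4 = 4] 4 comes off first (add 4). So sub: x = 8.

Answer: x ∈ {8}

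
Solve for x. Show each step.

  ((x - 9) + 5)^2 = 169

Step 1. [((x - 9) + 5)^2 = 169] LHS squared, RHS 169 ≥ 0: apply √ (±). So sqrt: (x - 9) + 5 = 13 or -13.
Step 2. [(x - 9) + 5 = 13 or -13] the outer +5 inverts by subtracting 5, so sub: x - 9 = 8 or -18.
Step 3. [x - 9 = 8 or -18] add 9: x sits inside (… - 9) ⇒ sub: x = 17 or -9.

Answer: x ∈ {-9, 17}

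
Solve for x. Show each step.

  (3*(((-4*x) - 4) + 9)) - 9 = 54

Step 1. [(3*(((-4*x) - 4) + 9)) - 9 = 54] -9 is outermost — add 9 both sides ⇒ sub: 3*(((-4*x) - 4) + 9) = 63.
Step 2. [3*(((-4*x) - 4) + 9) = 63] LHS = 3·(…); ÷3 both sides. So div: ((-4*x) - 4) + 9 = 21.
Step 3. [((-4*x) - 4) + 9 = 21] the outer +9 inverts by subtracting 9. So sub: (-4*x) - 4 = 12.
Step 4. [(-4*x) - 4 = 12] -4 | LHS and -4 | 12: pull -4 out, so factor: x + 1 = -3.
Step 5. [x + 1 = -3] peel the +1: subtract 1 from each side, so sub: x = -4.

Answer: x ∈ {-4}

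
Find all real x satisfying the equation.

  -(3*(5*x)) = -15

Step 1. [-(3*(5*x)) = -15] flip signs both sides ⇒ neg: 3*(5*x) = 15.
Step 2. [3*(5*x) = 15] 3·(inner) — divide through by 3 ⇒ div: 5*x = 5.
Step 3. [5*x = 5] divide by the outer 5, so div: x = 1.

Answer: x ∈ {1}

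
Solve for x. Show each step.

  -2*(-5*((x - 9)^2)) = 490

Step 1. [-2*(-5*((x - 9)^2)) = 490] divide by the outer -2. So div: -5*((x - 9)^2) = -245.
Step 2. [-5*((x - 9)^2) = -245] -5·(inner) — divide through by -5, so div: (x - 9)^2 = 49.
Step 3. [(x - 9)^2 = 49] LHS squared, RHS 49 ≥ 0: apply √ (±) ⇒ sqrt: x - 9 = 7 or -7.
Step 4. [x - 9 = 7 or -7] the outer -9 inverts by adding 9 ⇒ sub: x = 16 or 2.

Answer: x ∈ {2, 16}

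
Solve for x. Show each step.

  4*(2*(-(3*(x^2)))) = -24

Step 1. [4*(2*(-(3*(x^2)))) = -24] LHS = 4·(…); ÷4 both sides, so div: 2*(-(3*(x^2))) = -6.
Step 2. [2*(-(3*(x^2))) = -6] divide by the outer 2. So div: -(3*(x^2)) = -3.
Step 3. [-(3*(x^2)) = -3] leading − — multiply by −1, so neg: 3*(x^2) = 3.
Step 4. [3*(x^2) = 3] divide by the outer 3, so div: x^2 = 1.
Step 5. [x^2 = 1] √ both sides: 1 ≥ 0 gives two branches ⇒ sqrt: x = 1 or -1.

Answer: x ∈ {-1, 1}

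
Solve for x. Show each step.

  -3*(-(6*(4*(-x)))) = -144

Step 1. [-3*(-(6*(4*(-x)))) = -144] LHS = -3·(…); ÷-3 both sides ⇒ div: -(6*(4*(-x))) = 48.
Step 2. [-(6*(4*(-x))) = 48] LHS negated; negate both sides. So neg: 6*(4*(-x)) = -48.
Step 3. [6*(4*(-x)) = -48] 6 out front; divide by 6, so div: 4*(-x) = -8.
Step 4. [4*(-x) = -8] LHS = 4·(…); ÷4 both sides ⇒ div: -x = -2.
Step 5. [-x = -2] flip signs both sides ⇒ neg: x = 2.

Answer: x ∈ {2}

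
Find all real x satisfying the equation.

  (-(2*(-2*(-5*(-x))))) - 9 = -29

Step 1. [(-(2*(-2*(-5*(-x))))) - 9 = -29] 9 comes off first (add 9) ⇒ sub: -(2*(-2*(-5*(-x)))) = -20.
Step 2. [-(2*(-2*(-5*(-x)))) = -20] LHS negated; negate both sides, so neg: 2*(-2*(-5*(-x))) = 20.
Step 3. [2*(-2*(-5*(-x))) = 20] 2 out front; divide by 2, so div: -2*(-5*(-x)) = 10.
Step 4. [-2*(-5*(-x)) = 10] leading coefficient -2: divide by -2. So div: -5*(-x) = -5.
Step 5. [-5*(-x) = -5] leading coefficient -5: divide by -5 ⇒ div: -x = 1.
Step 6. [-x = 1] flip signs both sides. So neg: x = -1.

Answer: x ∈ {-1}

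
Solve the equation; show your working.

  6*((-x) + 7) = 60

Step 1. [6*((-x) + 7) = 60] 6·(inner) — divide through by 6, so div: (-x) + 7 = 10.
Step 2. [(-x) + 7 = 10] subtract 7: x sits inside (… + 7). So sub: -x = 3.
Step 3. [-x = 3] flip signs both sides, so neg: x = -3.

Answer: x ∈ {-3}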